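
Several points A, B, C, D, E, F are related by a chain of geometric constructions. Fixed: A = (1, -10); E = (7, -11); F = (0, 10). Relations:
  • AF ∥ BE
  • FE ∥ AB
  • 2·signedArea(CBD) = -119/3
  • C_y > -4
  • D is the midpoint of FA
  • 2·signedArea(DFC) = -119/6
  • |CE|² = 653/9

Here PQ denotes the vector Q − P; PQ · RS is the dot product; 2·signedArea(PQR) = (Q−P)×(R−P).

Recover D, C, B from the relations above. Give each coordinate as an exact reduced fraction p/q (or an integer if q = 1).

B = (8, -31)
C = (8/3, -11/3)
D = (1/2, 0)

1. D_x = 1/2  [D is the midpoint of FA]
2. D_y = 0  [D is the midpoint of FA]
   → D = (1/2, 0)
3. C_x = 8/3  [line -10·x + -1/2·y + 149/6 = 0 ∩ |CE|² = 653/9]
4. C_y = -11/3  [line -10·x + -1/2·y + 149/6 = 0 ∩ |CE|² = 653/9]
   → C = (8/3, -11/3)
5. B_x = 8  [2·signedArea(CBD) = -119/3 ∩ AF ∥ BE]
6. B_y = -31  [2·signedArea(CBD) = -119/3 ∩ AF ∥ BE]
   → B = (8, -31)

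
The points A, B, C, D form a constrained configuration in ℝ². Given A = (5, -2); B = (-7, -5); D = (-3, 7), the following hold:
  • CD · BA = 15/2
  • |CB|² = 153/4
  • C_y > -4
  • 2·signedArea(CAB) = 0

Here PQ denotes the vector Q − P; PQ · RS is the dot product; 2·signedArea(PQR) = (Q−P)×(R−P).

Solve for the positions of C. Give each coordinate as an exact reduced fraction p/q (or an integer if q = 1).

C = (-1, -7/2)

1. C_x = -1  [2·signedArea(CAB) = 0 ∩ CD · BA = 15/2]
2. C_y = -7/2  [2·signedArea(CAB) = 0 ∩ CD · BA = 15/2]
   → C = (-1, -7/2)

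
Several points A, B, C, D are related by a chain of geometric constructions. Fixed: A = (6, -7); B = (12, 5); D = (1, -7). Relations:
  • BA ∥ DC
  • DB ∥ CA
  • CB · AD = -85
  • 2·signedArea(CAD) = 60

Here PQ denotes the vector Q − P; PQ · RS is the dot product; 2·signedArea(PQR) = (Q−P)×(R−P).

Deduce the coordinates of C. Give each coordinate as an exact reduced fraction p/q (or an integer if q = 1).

1. C_x = -5  [DB ∥ CA ∩ BA ∥ DC]
2. C_y = -19  [DB ∥ CA ∩ BA ∥ DC]
   → C = (-5, -19)

C = (-5, -19)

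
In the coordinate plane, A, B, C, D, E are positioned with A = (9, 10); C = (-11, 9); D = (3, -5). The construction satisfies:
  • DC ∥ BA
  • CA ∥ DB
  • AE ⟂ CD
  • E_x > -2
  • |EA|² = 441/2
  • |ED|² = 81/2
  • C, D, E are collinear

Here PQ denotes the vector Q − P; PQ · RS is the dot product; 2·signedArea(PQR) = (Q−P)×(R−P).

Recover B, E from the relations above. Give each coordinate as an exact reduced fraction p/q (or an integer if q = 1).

B = (23, -4)
E = (-3/2, -1/2)

1. B_x = 23  [DC ∥ BA ∩ CA ∥ DB]
2. B_y = -4  [DC ∥ BA ∩ CA ∥ DB]
   → B = (23, -4)
3. E_x = -3/2  [C, D, E are collinear ∩ AE ⟂ CD]
4. E_y = -1/2  [C, D, E are collinear ∩ AE ⟂ CD]
   → E = (-3/2, -1/2)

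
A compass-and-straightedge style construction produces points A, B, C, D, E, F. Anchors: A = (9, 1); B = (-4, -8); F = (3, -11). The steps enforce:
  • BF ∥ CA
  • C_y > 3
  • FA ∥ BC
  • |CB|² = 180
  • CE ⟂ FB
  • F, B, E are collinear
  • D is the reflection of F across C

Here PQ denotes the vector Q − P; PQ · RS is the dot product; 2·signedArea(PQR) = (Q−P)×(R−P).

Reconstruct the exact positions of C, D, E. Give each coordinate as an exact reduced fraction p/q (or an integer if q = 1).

1. C_x = 2  [BF ∥ CA ∩ FA ∥ BC]
2. C_y = 4  [BF ∥ CA ∩ FA ∥ BC]
   → C = (2, 4)
3. D_x = 1  [D is the reflection of F across C]
4. D_y = 19  [D is the reflection of F across C]
   → D = (1, 19)
5. E_x = -95/29  [F, B, E are collinear ∩ CE ⟂ FB]
6. E_y = -241/29  [F, B, E are collinear ∩ CE ⟂ FB]
   → E = (-95/29, -241/29)

C = (2, 4)
D = (1, 19)
E = (-95/29, -241/29)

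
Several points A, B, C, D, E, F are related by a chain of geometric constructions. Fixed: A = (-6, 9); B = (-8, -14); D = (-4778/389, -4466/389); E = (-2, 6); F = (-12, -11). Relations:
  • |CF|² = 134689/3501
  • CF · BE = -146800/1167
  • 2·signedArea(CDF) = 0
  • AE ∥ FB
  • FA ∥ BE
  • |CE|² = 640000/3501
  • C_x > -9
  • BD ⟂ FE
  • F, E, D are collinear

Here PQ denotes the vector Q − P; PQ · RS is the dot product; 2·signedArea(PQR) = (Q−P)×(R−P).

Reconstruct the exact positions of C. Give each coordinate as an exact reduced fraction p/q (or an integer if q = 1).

1. C_x = -10334/1167  [2·signedArea(CDF) = 0 ∩ CF · BE = -146800/1167]
2. C_y = -6598/1167  [2·signedArea(CDF) = 0 ∩ CF · BE = -146800/1167]
   → C = (-10334/1167, -6598/1167)

C = (-10334/1167, -6598/1167)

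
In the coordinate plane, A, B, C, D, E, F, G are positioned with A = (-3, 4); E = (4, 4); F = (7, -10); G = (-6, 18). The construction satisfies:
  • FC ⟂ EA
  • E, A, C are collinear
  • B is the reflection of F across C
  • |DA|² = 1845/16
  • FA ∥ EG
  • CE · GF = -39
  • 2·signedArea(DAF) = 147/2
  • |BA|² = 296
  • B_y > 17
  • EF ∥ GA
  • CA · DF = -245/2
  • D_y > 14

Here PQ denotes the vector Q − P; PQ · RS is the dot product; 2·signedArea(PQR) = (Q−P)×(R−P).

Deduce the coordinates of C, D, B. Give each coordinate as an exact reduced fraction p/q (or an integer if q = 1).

1. C_x = 7  [E, A, C are collinear ∩ FC ⟂ EA]
2. C_y = 4  [E, A, C are collinear ∩ FC ⟂ EA]
   → C = (7, 4)
3. D_x = -21/4  [2·signedArea(DAF) = 147/2 ∩ CA · DF = -245/2]
4. D_y = 29/2  [2·signedArea(DAF) = 147/2 ∩ CA · DF = -245/2]
   → D = (-21/4, 29/2)
5. B_x = 7  [B is the reflection of F across C]
6. B_y = 18  [B is the reflection of F across C]
   → B = (7, 18)

B = (7, 18)
C = (7, 4)
D = (-21/4, 29/2)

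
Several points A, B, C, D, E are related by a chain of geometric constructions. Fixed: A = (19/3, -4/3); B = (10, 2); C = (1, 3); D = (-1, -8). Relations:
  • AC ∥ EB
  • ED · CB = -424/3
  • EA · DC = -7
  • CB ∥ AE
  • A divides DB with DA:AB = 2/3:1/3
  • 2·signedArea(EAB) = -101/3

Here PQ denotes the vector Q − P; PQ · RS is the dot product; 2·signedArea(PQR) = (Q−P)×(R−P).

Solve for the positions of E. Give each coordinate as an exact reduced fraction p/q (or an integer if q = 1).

E = (46/3, -7/3)

1. E_x = 46/3  [AC ∥ EB ∩ CB ∥ AE]
2. E_y = -7/3  [AC ∥ EB ∩ CB ∥ AE]
   → E = (46/3, -7/3)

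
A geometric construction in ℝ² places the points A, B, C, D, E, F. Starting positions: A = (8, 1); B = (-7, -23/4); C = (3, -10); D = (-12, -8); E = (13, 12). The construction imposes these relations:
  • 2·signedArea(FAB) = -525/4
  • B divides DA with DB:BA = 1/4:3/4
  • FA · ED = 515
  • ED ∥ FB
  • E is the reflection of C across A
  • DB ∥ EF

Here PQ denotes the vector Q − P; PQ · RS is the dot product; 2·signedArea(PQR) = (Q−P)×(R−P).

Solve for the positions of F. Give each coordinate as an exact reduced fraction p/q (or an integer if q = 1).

1. F_x = 18  [ED ∥ FB ∩ DB ∥ EF]
2. F_y = 57/4  [ED ∥ FB ∩ DB ∥ EF]
   → F = (18, 57/4)

F = (18, 57/4)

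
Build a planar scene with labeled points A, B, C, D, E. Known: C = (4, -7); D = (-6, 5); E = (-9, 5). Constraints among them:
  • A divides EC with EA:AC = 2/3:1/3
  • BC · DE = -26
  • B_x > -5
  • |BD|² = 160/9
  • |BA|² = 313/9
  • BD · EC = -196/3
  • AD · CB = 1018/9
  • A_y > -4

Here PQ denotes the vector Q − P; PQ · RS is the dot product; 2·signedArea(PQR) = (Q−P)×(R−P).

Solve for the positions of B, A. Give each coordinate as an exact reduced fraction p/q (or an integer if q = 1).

A = (-1/3, -3)
B = (-14/3, 1)

1. B_x = -14/3  [BC · DE = -26 ∩ BD · EC = -196/3]
2. B_y = 1  [BC · DE = -26 ∩ BD · EC = -196/3]
   → B = (-14/3, 1)
3. A_x = -1/3  [A divides EC with EA:AC = 2/3:1/3]
4. A_y = -3  [A divides EC with EA:AC = 2/3:1/3]
   → A = (-1/3, -3)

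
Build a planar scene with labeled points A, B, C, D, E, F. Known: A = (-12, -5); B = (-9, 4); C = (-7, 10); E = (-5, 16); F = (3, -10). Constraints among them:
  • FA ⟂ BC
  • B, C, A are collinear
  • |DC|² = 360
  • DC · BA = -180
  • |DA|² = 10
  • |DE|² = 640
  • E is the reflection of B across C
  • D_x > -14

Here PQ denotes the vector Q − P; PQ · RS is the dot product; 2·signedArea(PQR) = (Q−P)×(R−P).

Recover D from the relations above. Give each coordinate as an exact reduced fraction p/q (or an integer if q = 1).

1. D_x = -13  [line 3·x + 9·y + 111 = 0 ∩ |DE|² = 640]
2. D_y = -8  [line 3·x + 9·y + 111 = 0 ∩ |DE|² = 640]
   → D = (-13, -8)

D = (-13, -8)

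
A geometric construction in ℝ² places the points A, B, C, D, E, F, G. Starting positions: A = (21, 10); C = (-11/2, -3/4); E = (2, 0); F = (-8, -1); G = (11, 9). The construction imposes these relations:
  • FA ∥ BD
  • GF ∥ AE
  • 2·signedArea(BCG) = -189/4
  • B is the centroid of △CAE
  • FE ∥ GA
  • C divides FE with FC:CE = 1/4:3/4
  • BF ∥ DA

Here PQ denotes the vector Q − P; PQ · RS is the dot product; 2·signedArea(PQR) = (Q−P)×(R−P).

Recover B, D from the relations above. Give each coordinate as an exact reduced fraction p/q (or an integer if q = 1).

B = (35/6, 37/12)
D = (209/6, 169/12)

1. B_x = 35/6  [B is the centroid of △CAE]
2. B_y = 37/12  [B is the centroid of △CAE]
   → B = (35/6, 37/12)
3. D_x = 209/6  [BF ∥ DA ∩ FA ∥ BD]
4. D_y = 169/12  [BF ∥ DA ∩ FA ∥ BD]
   → D = (209/6, 169/12)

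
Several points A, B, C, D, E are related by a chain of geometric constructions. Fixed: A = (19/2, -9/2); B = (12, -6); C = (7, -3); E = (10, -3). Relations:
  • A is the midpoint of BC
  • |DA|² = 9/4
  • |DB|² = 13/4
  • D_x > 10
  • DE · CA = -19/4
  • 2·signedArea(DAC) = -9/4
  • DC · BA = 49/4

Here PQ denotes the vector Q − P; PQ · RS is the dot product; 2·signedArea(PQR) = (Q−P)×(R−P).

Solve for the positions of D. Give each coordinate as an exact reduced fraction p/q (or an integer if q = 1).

D = (11, -9/2)

1. D_x = 11  [DE · CA = -19/4 ∩ 2·signedArea(DAC) = -9/4]
2. D_y = -9/2  [DE · CA = -19/4 ∩ 2·signedArea(DAC) = -9/4]
   → D = (11, -9/2)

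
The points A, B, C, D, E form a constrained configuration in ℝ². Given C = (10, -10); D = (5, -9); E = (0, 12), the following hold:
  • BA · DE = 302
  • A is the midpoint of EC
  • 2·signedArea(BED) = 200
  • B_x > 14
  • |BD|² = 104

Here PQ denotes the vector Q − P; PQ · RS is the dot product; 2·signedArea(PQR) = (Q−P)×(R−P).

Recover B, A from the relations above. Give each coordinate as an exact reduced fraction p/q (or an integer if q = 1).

1. B_x = 15  [line 21·x + 5·y + -260 = 0 ∩ |BD|² = 104]
2. B_y = -11  [line 21·x + 5·y + -260 = 0 ∩ |BD|² = 104]
   → B = (15, -11)
3. A_x = 5  [A is the midpoint of EC]
4. A_y = 1  [A is the midpoint of EC]
   → A = (5, 1)

A = (5, 1)
B = (15, -11)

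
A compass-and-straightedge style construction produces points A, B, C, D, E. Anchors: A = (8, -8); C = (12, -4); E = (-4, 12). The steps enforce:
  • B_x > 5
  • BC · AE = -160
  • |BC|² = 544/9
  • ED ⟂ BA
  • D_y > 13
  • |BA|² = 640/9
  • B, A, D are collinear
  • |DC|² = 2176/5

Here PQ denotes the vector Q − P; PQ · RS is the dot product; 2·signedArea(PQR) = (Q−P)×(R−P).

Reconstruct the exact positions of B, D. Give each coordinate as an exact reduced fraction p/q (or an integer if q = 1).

1. B_x = 16/3  [line 12·x + -20·y + -64 = 0 ∩ |BA|² = 640/9]
2. B_y = 0  [line 12·x + -20·y + -64 = 0 ∩ |BA|² = 640/9]
   → B = (16/3, 0)
3. D_x = 4/5  [B, A, D are collinear ∩ ED ⟂ BA]
4. D_y = 68/5  [B, A, D are collinear ∩ ED ⟂ BA]
   → D = (4/5, 68/5)

B = (16/3, 0)
D = (4/5, 68/5)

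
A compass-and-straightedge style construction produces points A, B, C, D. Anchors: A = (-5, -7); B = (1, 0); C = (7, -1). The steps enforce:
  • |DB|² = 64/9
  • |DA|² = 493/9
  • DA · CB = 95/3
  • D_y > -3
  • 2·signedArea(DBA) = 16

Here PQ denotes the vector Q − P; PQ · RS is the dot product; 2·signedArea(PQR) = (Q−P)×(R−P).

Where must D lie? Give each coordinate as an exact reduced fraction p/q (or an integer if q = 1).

1. D_x = 1  [DA · CB = 95/3 ∩ 2·signedArea(DBA) = 16]
2. D_y = -8/3  [DA · CB = 95/3 ∩ 2·signedArea(DBA) = 16]
   → D = (1, -8/3)

D = (1, -8/3)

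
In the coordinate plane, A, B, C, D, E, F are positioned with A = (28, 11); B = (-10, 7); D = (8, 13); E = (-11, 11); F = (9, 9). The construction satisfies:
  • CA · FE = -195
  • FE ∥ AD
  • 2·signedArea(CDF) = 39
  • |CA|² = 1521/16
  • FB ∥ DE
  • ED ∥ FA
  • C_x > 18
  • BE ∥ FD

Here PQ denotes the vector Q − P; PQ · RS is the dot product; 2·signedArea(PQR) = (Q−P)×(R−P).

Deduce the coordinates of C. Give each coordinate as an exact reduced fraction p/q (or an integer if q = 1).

1. C_x = 73/4  [CA · FE = -195 ∩ 2·signedArea(CDF) = 39]
2. C_y = 11  [CA · FE = -195 ∩ 2·signedArea(CDF) = 39]
   → C = (73/4, 11)

C = (73/4, 11)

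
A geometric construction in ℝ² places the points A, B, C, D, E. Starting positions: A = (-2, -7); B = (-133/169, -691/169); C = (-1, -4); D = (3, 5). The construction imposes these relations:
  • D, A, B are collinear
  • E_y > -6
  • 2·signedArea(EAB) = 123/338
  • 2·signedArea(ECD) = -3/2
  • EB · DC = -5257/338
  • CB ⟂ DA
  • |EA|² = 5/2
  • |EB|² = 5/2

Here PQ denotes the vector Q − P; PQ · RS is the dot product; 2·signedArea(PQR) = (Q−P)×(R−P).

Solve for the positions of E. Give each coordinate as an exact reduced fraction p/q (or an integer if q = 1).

E = (-3/2, -11/2)

1. E_x = -3/2  [2·signedArea(ECD) = -3/2 ∩ EB · DC = -5257/338]
2. E_y = -11/2  [2·signedArea(ECD) = -3/2 ∩ EB · DC = -5257/338]
   → E = (-3/2, -11/2)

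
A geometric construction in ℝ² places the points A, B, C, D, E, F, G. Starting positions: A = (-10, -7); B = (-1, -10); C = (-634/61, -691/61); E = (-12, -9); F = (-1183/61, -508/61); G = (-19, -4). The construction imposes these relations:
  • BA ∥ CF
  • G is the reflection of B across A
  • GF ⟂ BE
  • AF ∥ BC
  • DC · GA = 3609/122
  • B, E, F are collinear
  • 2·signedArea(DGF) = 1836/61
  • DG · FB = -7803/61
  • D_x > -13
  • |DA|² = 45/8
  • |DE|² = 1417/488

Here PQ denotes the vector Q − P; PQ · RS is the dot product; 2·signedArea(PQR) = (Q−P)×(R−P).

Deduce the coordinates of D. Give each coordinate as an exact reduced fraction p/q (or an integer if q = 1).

D = (-3013/244, -1789/244)

1. D_x = -3013/244  [DG · FB = -7803/61 ∩ DC · GA = 3609/122]
2. D_y = -1789/244  [DG · FB = -7803/61 ∩ DC · GA = 3609/122]
   → D = (-3013/244, -1789/244)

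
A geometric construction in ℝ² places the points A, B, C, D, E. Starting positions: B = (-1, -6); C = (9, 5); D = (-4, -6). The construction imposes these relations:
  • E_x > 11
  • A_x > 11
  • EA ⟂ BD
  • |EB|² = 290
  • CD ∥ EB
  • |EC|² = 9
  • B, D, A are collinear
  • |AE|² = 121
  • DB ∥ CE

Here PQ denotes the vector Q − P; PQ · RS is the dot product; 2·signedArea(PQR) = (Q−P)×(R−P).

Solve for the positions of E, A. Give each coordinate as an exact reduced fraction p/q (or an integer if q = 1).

A = (12, -6)
E = (12, 5)

1. E_x = 12  [CD ∥ EB ∩ DB ∥ CE]
2. E_y = 5  [CD ∥ EB ∩ DB ∥ CE]
   → E = (12, 5)
3. A_x = 12  [B, D, A are collinear ∩ EA ⟂ BD]
4. A_y = -6  [B, D, A are collinear ∩ EA ⟂ BD]
   → A = (12, -6)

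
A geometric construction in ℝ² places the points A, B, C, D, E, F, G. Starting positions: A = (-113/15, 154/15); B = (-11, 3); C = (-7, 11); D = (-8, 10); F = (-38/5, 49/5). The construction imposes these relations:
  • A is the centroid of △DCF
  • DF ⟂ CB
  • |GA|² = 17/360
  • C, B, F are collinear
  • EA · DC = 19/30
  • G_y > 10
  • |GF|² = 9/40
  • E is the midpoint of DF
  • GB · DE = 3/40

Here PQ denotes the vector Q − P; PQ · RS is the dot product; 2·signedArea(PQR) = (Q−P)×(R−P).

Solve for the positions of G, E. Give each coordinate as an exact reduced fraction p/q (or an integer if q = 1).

E = (-39/5, 99/10)
G = (-31/4, 41/4)

1. E_x = -39/5  [E is the midpoint of DF]
2. E_y = 99/10  [E is the midpoint of DF]
   → E = (-39/5, 99/10)
3. G_x = -31/4  [line -1/5·x + 1/10·y + -103/40 = 0 ∩ |GF|² = 9/40]
4. G_y = 41/4  [line -1/5·x + 1/10·y + -103/40 = 0 ∩ |GF|² = 9/40]
   → G = (-31/4, 41/4)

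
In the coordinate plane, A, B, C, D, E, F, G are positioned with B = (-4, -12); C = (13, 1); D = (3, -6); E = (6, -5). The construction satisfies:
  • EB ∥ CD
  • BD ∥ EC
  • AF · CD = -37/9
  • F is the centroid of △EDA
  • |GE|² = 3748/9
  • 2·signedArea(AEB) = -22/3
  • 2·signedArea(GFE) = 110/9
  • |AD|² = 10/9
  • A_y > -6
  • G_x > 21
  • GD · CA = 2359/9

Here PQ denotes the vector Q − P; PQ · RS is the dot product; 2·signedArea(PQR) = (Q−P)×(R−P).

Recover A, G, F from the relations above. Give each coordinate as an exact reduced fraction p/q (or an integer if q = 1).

1. A_x = 4  [line 7·x + -10·y + -254/3 = 0 ∩ |AD|² = 10/9]
2. A_y = -17/3  [line 7·x + -10·y + -254/3 = 0 ∩ |AD|² = 10/9]
   → A = (4, -17/3)
3. F_x = 13/3  [F is the centroid of △EDA]
4. F_y = -50/9  [F is the centroid of △EDA]
   → F = (13/3, -50/9)
5. G_x = 22  [2·signedArea(GFE) = 110/9 ∩ GD · CA = 2359/9]
6. G_y = 23/3  [2·signedArea(GFE) = 110/9 ∩ GD · CA = 2359/9]
   → G = (22, 23/3)

A = (4, -17/3)
F = (13/3, -50/9)
G = (22, 23/3)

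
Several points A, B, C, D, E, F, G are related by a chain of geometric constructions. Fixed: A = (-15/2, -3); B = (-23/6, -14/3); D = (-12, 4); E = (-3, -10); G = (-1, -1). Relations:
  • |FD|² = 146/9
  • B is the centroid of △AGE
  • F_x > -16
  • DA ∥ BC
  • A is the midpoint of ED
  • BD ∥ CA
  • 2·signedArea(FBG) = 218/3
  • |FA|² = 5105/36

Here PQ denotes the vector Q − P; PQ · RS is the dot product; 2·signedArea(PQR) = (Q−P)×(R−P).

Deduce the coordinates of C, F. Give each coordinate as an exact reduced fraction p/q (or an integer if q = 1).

C = (2/3, -35/3)
F = (-47/3, 17/3)

1. C_x = 2/3  [BD ∥ CA ∩ DA ∥ BC]
2. C_y = -35/3  [BD ∥ CA ∩ DA ∥ BC]
   → C = (2/3, -35/3)
3. F_x = -47/3  [line -11/3·x + 17/6·y + -147/2 = 0 ∩ |FA|² = 5105/36]
4. F_y = 17/3  [line -11/3·x + 17/6·y + -147/2 = 0 ∩ |FA|² = 5105/36]
   → F = (-47/3, 17/3)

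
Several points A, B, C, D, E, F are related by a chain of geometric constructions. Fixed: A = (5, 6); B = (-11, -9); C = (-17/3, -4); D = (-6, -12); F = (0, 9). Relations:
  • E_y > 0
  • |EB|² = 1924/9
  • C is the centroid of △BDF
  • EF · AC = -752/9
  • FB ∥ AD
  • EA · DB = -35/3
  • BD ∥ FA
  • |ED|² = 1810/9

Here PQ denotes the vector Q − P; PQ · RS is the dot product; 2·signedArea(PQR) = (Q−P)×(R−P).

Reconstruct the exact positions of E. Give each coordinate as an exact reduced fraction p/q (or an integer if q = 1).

E = (-1/3, 1)

1. E_x = -1/3  [EA · DB = -35/3 ∩ EF · AC = -752/9]
2. E_y = 1  [EA · DB = -35/3 ∩ EF · AC = -752/9]
   → E = (-1/3, 1)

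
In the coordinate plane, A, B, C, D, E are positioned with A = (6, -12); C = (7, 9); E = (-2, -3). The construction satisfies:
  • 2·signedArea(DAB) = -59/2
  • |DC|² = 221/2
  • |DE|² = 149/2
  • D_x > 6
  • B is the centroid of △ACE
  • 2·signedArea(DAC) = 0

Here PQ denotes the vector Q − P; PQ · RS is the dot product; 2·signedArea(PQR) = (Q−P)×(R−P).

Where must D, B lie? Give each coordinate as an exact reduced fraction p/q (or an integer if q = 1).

B = (11/3, -2)
D = (13/2, -3/2)

1. B_x = 11/3  [B is the centroid of △ACE]
2. B_y = -2  [B is the centroid of △ACE]
   → B = (11/3, -2)
3. D_x = 13/2  [2·signedArea(DAC) = 0 ∩ 2·signedArea(DAB) = -59/2]
4. D_y = -3/2  [2·signedArea(DAC) = 0 ∩ 2·signedArea(DAB) = -59/2]
   → D = (13/2, -3/2)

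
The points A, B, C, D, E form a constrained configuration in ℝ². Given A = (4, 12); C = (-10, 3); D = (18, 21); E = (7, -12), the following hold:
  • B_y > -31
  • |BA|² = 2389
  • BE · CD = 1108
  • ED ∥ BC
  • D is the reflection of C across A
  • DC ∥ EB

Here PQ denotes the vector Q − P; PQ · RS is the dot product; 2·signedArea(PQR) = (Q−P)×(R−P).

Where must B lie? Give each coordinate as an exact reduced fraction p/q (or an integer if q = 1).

B = (-21, -30)

1. B_x = -21  [ED ∥ BC ∩ DC ∥ EB]
2. B_y = -30  [ED ∥ BC ∩ DC ∥ EB]
   → B = (-21, -30)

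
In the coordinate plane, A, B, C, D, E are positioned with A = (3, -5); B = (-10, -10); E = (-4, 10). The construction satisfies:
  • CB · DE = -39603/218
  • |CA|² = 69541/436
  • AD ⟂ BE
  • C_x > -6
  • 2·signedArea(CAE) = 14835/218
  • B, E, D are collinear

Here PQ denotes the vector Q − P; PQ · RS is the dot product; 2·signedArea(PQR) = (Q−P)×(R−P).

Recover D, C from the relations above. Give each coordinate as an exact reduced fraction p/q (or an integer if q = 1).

C = (-1259/218, 445/109)
D = (-823/109, -200/109)

1. D_x = -823/109  [B, E, D are collinear ∩ AD ⟂ BE]
2. D_y = -200/109  [B, E, D are collinear ∩ AD ⟂ BE]
   → D = (-823/109, -200/109)
3. C_x = -1259/218  [CB · DE = -39603/218 ∩ 2·signedArea(CAE) = 14835/218]
4. C_y = 445/109  [CB · DE = -39603/218 ∩ 2·signedArea(CAE) = 14835/218]
   → C = (-1259/218, 445/109)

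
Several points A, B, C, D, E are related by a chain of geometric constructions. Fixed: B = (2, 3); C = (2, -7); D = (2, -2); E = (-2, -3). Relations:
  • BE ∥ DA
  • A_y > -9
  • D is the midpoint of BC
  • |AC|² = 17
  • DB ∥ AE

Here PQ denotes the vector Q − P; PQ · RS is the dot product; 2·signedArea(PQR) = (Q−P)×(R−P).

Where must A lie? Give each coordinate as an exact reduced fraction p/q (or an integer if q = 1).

1. A_x = -2  [DB ∥ AE ∩ BE ∥ DA]
2. A_y = -8  [DB ∥ AE ∩ BE ∥ DA]
   → A = (-2, -8)

A = (-2, -8)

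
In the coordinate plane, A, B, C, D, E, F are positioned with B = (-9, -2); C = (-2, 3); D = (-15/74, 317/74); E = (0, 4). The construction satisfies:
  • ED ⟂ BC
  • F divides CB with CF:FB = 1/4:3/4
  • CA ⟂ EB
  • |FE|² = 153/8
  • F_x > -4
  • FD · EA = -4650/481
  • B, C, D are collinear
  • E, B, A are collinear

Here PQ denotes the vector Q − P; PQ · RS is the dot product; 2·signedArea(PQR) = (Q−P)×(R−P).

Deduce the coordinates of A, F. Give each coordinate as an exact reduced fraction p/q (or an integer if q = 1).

A = (-24/13, 36/13)
F = (-15/4, 7/4)

1. A_x = -24/13  [E, B, A are collinear ∩ CA ⟂ EB]
2. A_y = 36/13  [E, B, A are collinear ∩ CA ⟂ EB]
   → A = (-24/13, 36/13)
3. F_x = -15/4  [F divides CB with CF:FB = 1/4:3/4]
4. F_y = 7/4  [F divides CB with CF:FB = 1/4:3/4]
   → F = (-15/4, 7/4)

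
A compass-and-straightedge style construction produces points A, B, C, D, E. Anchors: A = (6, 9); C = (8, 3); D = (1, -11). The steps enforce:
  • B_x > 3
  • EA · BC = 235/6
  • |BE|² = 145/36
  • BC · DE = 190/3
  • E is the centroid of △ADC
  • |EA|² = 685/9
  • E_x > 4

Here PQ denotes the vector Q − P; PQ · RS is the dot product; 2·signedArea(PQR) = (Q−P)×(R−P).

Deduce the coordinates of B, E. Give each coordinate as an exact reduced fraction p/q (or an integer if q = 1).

1. E_x = 5  [E is the centroid of △ADC]
2. E_y = 1/3  [E is the centroid of △ADC]
   → E = (5, 1/3)
3. B_x = 7/2  [BC · DE = 190/3 ∩ EA · BC = 235/6]
4. B_y = -1  [BC · DE = 190/3 ∩ EA · BC = 235/6]
   → B = (7/2, -1)

B = (7/2, -1)
E = (5, 1/3)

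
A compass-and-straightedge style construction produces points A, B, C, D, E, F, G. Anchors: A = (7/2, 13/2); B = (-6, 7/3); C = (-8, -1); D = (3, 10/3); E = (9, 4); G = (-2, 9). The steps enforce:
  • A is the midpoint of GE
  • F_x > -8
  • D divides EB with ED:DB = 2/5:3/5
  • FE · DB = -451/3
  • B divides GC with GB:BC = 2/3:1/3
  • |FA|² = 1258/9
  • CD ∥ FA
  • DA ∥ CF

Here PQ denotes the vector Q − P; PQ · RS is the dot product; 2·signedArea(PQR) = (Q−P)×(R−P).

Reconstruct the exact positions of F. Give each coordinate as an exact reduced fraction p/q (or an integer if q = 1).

F = (-15/2, 13/6)

1. F_x = -15/2  [CD ∥ FA ∩ DA ∥ CF]
2. F_y = 13/6  [CD ∥ FA ∩ DA ∥ CF]
   → F = (-15/2, 13/6)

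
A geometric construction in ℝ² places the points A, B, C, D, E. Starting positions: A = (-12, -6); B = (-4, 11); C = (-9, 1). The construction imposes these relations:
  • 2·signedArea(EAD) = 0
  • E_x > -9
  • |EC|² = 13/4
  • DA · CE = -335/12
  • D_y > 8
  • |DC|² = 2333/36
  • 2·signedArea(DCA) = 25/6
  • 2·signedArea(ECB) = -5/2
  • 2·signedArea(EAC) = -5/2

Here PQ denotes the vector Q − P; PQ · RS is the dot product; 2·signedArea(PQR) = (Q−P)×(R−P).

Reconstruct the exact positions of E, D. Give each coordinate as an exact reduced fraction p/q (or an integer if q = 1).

1. E_x = -8  [2·signedArea(EAC) = -5/2 ∩ 2·signedArea(ECB) = -5/2]
2. E_y = 5/2  [2·signedArea(EAC) = -5/2 ∩ 2·signedArea(ECB) = -5/2]
   → E = (-8, 5/2)
3. D_x = -16/3  [2·signedArea(EAD) = 0 ∩ 2·signedArea(DCA) = 25/6]
4. D_y = 49/6  [2·signedArea(EAD) = 0 ∩ 2·signedArea(DCA) = 25/6]
   → D = (-16/3, 49/6)

D = (-16/3, 49/6)
E = (-8, 5/2)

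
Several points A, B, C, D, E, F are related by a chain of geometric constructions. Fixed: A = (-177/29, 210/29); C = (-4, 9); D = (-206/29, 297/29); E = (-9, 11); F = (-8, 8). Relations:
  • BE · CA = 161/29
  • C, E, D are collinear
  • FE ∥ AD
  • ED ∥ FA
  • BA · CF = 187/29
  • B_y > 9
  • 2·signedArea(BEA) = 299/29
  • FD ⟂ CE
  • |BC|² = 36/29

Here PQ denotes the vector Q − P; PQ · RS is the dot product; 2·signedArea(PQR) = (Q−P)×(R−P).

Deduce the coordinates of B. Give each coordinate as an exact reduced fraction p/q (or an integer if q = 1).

B = (-146/29, 273/29)

1. B_x = -146/29  [BE · CA = 161/29 ∩ 2·signedArea(BEA) = 299/29]
2. B_y = 273/29  [BE · CA = 161/29 ∩ 2·signedArea(BEA) = 299/29]
   → B = (-146/29, 273/29)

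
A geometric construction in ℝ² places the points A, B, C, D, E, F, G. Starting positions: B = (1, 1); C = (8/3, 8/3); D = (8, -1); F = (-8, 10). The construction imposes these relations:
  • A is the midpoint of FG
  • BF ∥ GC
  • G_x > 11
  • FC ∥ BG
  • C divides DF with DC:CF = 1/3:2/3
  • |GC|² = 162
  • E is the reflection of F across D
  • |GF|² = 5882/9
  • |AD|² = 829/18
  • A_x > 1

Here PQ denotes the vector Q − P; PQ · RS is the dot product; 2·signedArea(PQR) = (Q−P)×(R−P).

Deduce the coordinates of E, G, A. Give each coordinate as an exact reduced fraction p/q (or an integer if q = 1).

1. E_x = 24  [E is the reflection of F across D]
2. E_y = -12  [E is the reflection of F across D]
   → E = (24, -12)
3. G_x = 35/3  [BF ∥ GC ∩ FC ∥ BG]
4. G_y = -19/3  [BF ∥ GC ∩ FC ∥ BG]
   → G = (35/3, -19/3)
5. A_x = 11/6  [A is the midpoint of FG]
6. A_y = 11/6  [A is the midpoint of FG]
   → A = (11/6, 11/6)

A = (11/6, 11/6)
E = (24, -12)
G = (35/3, -19/3)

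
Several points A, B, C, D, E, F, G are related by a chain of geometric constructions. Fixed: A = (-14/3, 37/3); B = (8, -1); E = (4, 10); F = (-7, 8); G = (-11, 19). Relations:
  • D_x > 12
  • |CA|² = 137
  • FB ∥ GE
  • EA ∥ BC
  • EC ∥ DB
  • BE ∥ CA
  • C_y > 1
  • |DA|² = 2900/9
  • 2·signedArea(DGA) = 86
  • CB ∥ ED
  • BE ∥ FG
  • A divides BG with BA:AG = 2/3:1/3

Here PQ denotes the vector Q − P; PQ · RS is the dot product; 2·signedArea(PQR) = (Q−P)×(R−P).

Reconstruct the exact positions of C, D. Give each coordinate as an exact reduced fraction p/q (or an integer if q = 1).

C = (-2/3, 4/3)
D = (38/3, 23/3)

1. C_x = -2/3  [BE ∥ CA ∩ EA ∥ BC]
2. C_y = 4/3  [BE ∥ CA ∩ EA ∥ BC]
   → C = (-2/3, 4/3)
3. D_x = 38/3  [EC ∥ DB ∩ CB ∥ ED]
4. D_y = 23/3  [EC ∥ DB ∩ CB ∥ ED]
   → D = (38/3, 23/3)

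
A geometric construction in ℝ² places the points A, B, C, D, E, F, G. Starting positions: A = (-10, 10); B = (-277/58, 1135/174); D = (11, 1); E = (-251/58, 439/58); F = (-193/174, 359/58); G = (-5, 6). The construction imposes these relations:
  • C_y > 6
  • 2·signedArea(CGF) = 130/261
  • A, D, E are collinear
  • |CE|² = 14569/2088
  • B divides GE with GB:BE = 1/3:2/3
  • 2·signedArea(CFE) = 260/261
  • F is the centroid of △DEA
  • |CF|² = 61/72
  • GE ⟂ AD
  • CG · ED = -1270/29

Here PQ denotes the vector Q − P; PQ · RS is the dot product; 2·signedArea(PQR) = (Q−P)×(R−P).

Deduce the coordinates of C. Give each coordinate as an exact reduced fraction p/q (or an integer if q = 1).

C = (-235/116, 2183/348)

1. C_x = -235/116  [2·signedArea(CGF) = 130/261 ∩ CG · ED = -1270/29]
2. C_y = 2183/348  [2·signedArea(CGF) = 130/261 ∩ CG · ED = -1270/29]
   → C = (-235/116, 2183/348)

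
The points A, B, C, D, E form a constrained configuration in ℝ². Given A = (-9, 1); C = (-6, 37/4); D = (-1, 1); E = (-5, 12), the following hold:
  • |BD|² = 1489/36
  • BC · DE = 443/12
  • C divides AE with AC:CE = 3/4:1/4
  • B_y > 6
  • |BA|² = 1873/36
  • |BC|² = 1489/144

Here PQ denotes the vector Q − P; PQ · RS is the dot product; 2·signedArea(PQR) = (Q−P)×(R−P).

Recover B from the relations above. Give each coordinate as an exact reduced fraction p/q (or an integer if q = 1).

B = (-13/3, 13/2)

1. B_x = -13/3  [line 4·x + -11·y + 533/6 = 0 ∩ |BA|² = 1873/36]
2. B_y = 13/2  [line 4·x + -11·y + 533/6 = 0 ∩ |BA|² = 1873/36]
   → B = (-13/3, 13/2)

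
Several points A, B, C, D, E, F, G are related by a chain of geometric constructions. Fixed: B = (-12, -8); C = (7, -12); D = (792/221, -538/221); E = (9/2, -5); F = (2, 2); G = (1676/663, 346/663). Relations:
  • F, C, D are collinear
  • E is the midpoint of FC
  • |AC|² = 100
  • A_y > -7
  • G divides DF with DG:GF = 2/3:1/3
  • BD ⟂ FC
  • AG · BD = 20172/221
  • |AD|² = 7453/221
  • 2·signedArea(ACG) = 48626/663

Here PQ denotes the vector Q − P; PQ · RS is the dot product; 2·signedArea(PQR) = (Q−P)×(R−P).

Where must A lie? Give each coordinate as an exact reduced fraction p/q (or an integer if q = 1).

A = (-1, -6)

1. A_x = -1  [line -8302/663·x + -2965/663·y + -26092/663 = 0 ∩ |AC|² = 100]
2. A_y = -6  [line -8302/663·x + -2965/663·y + -26092/663 = 0 ∩ |AC|² = 100]
   → A = (-1, -6)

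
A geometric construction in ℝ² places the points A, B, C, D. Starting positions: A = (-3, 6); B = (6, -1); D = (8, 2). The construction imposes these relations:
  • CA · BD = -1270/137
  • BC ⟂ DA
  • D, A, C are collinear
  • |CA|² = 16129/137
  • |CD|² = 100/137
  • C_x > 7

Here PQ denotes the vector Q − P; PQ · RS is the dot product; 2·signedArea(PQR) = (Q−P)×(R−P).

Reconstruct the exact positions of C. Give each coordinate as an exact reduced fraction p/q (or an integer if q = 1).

1. C_x = 986/137  [D, A, C are collinear ∩ BC ⟂ DA]
2. C_y = 314/137  [D, A, C are collinear ∩ BC ⟂ DA]
   → C = (986/137, 314/137)

C = (986/137, 314/137)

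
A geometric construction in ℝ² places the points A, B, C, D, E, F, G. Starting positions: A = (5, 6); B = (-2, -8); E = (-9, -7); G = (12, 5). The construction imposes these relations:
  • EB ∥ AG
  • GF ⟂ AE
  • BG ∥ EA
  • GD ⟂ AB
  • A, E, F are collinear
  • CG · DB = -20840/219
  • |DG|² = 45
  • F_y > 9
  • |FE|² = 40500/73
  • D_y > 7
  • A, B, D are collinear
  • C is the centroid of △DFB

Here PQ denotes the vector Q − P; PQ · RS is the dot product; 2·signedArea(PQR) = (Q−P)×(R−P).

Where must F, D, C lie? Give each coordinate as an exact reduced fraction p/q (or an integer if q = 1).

1. F_x = 603/73  [A, E, F are collinear ∩ GF ⟂ AE]
2. F_y = 659/73  [A, E, F are collinear ∩ GF ⟂ AE]
   → F = (603/73, 659/73)
3. D_x = 6  [A, B, D are collinear ∩ GD ⟂ AB]
4. D_y = 8  [A, B, D are collinear ∩ GD ⟂ AB]
   → D = (6, 8)
5. C_x = 895/219  [C is the centroid of △DFB]
6. C_y = 659/219  [C is the centroid of △DFB]
   → C = (895/219, 659/219)

C = (895/219, 659/219)
D = (6, 8)
F = (603/73, 659/73)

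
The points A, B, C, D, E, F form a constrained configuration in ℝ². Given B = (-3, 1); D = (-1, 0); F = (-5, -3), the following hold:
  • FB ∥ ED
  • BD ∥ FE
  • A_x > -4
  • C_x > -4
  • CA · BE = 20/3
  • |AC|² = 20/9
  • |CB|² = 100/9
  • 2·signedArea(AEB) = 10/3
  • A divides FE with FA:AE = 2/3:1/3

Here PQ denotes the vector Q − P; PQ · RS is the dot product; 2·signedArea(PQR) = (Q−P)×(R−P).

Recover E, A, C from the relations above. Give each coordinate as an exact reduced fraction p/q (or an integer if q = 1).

A = (-11/3, -11/3)
C = (-3, -7/3)
E = (-3, -4)

1. E_x = -3  [FB ∥ ED ∩ BD ∥ FE]
2. E_y = -4  [FB ∥ ED ∩ BD ∥ FE]
   → E = (-3, -4)
3. A_x = -11/3  [A divides FE with FA:AE = 2/3:1/3]
4. A_y = -11/3  [A divides FE with FA:AE = 2/3:1/3]
   → A = (-11/3, -11/3)
5. C_y = -7/3  [CA · BE = 20/3]
6. C_x = -3  [|CB|² = 100/9]
   → C = (-3, -7/3)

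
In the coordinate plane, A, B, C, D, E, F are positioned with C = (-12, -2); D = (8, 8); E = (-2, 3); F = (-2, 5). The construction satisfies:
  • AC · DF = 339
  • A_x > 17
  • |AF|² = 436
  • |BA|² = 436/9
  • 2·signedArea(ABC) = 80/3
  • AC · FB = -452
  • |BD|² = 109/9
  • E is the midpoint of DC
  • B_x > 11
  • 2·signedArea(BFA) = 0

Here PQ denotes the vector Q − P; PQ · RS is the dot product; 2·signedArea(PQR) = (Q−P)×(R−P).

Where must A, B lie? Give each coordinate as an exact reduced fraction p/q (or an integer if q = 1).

1. A_x = 18  [line 10·x + 3·y + -213 = 0 ∩ |AF|² = 436]
2. A_y = 11  [line 10·x + 3·y + -213 = 0 ∩ |AF|² = 436]
   → A = (18, 11)
3. B_x = 34/3  [AC · FB = -452 ∩ 2·signedArea(BFA) = 0]
4. B_y = 9  [AC · FB = -452 ∩ 2·signedArea(BFA) = 0]
   → B = (34/3, 9)

A = (18, 11)
B = (34/3, 9)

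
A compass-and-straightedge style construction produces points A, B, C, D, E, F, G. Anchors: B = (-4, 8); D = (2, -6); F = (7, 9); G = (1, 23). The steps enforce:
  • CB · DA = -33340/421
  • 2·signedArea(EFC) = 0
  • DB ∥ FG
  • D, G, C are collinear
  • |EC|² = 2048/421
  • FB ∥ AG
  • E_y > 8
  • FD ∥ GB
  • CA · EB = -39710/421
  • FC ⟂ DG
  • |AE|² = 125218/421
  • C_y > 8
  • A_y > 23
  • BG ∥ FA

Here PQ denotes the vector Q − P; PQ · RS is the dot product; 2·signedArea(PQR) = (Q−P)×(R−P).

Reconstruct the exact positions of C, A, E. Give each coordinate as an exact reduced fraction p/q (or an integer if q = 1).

A = (12, 24)
C = (627/421, 3709/421)
E = (1555/421, 3741/421)

1. C_x = 627/421  [D, G, C are collinear ∩ FC ⟂ DG]
2. C_y = 3709/421  [D, G, C are collinear ∩ FC ⟂ DG]
   → C = (627/421, 3709/421)
3. A_x = 12  [FB ∥ AG ∩ BG ∥ FA]
4. A_y = 24  [FB ∥ AG ∩ BG ∥ FA]
   → A = (12, 24)
5. E_x = 1555/421  [2·signedArea(EFC) = 0 ∩ CA · EB = -39710/421]
6. E_y = 3741/421  [2·signedArea(EFC) = 0 ∩ CA · EB = -39710/421]
   → E = (1555/421, 3741/421)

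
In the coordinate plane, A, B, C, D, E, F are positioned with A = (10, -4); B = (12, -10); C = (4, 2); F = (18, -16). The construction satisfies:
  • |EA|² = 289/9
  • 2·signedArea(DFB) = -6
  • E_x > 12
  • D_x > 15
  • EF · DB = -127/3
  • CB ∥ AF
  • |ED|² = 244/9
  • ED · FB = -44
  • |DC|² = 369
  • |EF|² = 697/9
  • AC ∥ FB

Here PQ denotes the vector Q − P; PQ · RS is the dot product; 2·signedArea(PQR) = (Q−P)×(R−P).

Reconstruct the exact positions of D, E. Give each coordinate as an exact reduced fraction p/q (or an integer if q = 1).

1. D_x = 16  [line -6·x + -6·y + 18 = 0 ∩ |DC|² = 369]
2. D_y = -13  [line -6·x + -6·y + 18 = 0 ∩ |DC|² = 369]
   → D = (16, -13)
3. E_x = 38/3  [EF · DB = -127/3 ∩ ED · FB = -44]
4. E_y = -9  [EF · DB = -127/3 ∩ ED · FB = -44]
   → E = (38/3, -9)

D = (16, -13)
E = (38/3, -9)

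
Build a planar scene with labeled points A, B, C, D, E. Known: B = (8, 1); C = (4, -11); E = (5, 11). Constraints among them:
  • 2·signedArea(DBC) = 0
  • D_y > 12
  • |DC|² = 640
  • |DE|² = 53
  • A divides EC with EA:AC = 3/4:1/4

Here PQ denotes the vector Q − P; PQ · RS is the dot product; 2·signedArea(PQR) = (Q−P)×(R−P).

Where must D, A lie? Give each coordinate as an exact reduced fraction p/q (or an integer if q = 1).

A = (17/4, -11/2)
D = (12, 13)

1. D_x = 12  [line 12·x + -4·y + -92 = 0 ∩ |DE|² = 53]
2. D_y = 13  [line 12·x + -4·y + -92 = 0 ∩ |DE|² = 53]
   → D = (12, 13)
3. A_x = 17/4  [A divides EC with EA:AC = 3/4:1/4]
4. A_y = -11/2  [A divides EC with EA:AC = 3/4:1/4]
   → A = (17/4, -11/2)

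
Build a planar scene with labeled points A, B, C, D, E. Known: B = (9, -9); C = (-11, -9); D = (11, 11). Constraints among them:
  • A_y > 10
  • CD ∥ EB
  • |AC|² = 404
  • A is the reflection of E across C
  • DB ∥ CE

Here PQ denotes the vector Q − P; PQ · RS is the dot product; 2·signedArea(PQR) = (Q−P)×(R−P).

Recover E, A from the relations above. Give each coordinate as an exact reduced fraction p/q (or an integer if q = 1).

A = (-9, 11)
E = (-13, -29)

1. E_x = -13  [CD ∥ EB ∩ DB ∥ CE]
2. E_y = -29  [CD ∥ EB ∩ DB ∥ CE]
   → E = (-13, -29)
3. A_x = -9  [A is the reflection of E across C]
4. A_y = 11  [A is the reflection of E across C]
   → A = (-9, 11)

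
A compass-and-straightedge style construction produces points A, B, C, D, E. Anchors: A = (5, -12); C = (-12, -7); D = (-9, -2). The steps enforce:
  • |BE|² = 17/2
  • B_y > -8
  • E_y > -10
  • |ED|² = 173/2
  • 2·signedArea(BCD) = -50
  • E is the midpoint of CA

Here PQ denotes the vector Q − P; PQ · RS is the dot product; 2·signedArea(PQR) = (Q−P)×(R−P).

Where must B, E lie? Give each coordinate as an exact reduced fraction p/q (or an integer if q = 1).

1. E_x = -7/2  [E is the midpoint of CA]
2. E_y = -19/2  [E is the midpoint of CA]
   → E = (-7/2, -19/2)
3. B_x = -2  [line -5·x + 3·y + 11 = 0 ∩ |BE|² = 17/2]
4. B_y = -7  [line -5·x + 3·y + 11 = 0 ∩ |BE|² = 17/2]
   → B = (-2, -7)

B = (-2, -7)
E = (-7/2, -19/2)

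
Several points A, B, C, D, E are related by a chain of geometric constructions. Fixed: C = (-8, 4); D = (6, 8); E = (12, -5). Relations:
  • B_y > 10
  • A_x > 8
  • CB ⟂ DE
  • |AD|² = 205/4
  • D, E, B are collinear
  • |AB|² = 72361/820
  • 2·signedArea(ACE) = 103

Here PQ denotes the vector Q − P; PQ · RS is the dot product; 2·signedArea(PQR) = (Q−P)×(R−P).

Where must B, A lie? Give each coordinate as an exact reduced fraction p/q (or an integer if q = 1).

1. B_x = 1038/205  [D, E, B are collinear ∩ CB ⟂ DE]
2. B_y = 2056/205  [D, E, B are collinear ∩ CB ⟂ DE]
   → B = (1038/205, 2056/205)
3. A_x = 9  [line 9·x + 20·y + -111 = 0 ∩ |AB|² = 72361/820]
4. A_y = 3/2  [line 9·x + 20·y + -111 = 0 ∩ |AB|² = 72361/820]
   → A = (9, 3/2)

A = (9, 3/2)
B = (1038/205, 2056/205)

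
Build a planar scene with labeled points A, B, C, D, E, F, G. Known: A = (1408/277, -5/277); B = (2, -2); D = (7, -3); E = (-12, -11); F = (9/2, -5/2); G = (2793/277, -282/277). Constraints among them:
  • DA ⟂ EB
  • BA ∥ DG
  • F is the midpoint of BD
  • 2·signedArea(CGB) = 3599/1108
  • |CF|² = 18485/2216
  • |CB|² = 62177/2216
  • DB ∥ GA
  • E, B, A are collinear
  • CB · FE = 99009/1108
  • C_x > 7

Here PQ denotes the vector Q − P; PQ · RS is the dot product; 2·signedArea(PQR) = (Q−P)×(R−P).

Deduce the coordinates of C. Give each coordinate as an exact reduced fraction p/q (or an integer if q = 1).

1. C_x = 8079/1108  [2·signedArea(CGB) = 3599/1108 ∩ CB · FE = 99009/1108]
2. C_y = -1949/1108  [2·signedArea(CGB) = 3599/1108 ∩ CB · FE = 99009/1108]
   → C = (8079/1108, -1949/1108)

C = (8079/1108, -1949/1108)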